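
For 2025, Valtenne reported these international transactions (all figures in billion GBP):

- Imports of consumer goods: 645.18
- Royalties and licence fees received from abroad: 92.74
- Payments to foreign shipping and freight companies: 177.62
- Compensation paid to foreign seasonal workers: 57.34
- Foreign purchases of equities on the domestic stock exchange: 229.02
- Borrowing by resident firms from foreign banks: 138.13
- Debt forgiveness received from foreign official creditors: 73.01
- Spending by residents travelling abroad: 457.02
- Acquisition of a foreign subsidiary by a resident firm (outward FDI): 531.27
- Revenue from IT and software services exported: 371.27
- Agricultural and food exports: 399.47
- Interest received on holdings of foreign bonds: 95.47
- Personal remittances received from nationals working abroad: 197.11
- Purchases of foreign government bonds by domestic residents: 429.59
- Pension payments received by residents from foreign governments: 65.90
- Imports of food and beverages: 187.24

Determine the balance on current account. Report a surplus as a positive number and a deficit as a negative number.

-302.44

Goods: -645.18 + 399.47 - 187.24 = -432.95
Services: 371.27 - 177.62 + 92.74 - 457.02 = -170.63
Primary income: -57.34 + 95.47 = 38.13
Secondary income: 65.90 + 197.11 = 263.01
Current account = (-432.95) + (-170.63) + 38.13 + 263.01 = -302.44
(Excluded from the current account — financial account: foreign purchases of equities on the domestic stock exchange 229.02, borrowing by resident firms from foreign banks 138.13, acquisition of a foreign subsidiary by a resident firm (outward FDI) 531.27, purchases of foreign government bonds by domestic residents 429.59; capital account: debt forgiveness received from foreign official creditors 73.01.)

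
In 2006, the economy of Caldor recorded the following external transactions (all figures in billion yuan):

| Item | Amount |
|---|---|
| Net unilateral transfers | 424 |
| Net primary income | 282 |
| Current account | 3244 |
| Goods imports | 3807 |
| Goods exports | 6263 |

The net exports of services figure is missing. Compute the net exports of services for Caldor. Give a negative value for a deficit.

82

Current account = goods balance + services balance + net primary income + net secondary income
Sum of the known components = 3162
Net exports of services = CA - (known components) = 3244 - 3162 = 82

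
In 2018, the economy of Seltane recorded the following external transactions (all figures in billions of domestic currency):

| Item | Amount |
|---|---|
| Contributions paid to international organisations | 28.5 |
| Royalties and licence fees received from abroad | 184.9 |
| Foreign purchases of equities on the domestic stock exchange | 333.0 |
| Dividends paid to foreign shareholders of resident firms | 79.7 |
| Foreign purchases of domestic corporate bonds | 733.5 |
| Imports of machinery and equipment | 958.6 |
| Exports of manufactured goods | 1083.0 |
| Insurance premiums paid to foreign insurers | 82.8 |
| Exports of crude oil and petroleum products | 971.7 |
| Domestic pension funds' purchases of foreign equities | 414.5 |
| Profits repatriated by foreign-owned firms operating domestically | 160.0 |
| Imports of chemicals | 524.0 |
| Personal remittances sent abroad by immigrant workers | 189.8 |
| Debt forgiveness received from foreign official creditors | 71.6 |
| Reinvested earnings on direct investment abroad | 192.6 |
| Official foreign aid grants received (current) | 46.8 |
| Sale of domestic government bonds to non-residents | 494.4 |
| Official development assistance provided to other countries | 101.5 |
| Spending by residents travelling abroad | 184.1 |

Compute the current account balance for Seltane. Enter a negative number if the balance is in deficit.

Goods: 971.7 - 524.0 - 958.6 + 1083.0 = 572.1
Services: -82.8 - 184.1 + 184.9 = -82.0
Primary income: -160.0 + 192.6 - 79.7 = -47.1
Secondary income: 46.8 - 189.8 - 28.5 - 101.5 = -273.0
Current account = 572.1 + (-82.0) + (-47.1) + (-273.0) = 170.0
(Excluded from the current account — financial account: foreign purchases of equities on the domestic stock exchange 333.0, foreign purchases of domestic corporate bonds 733.5, domestic pension funds' purchases of foreign equities 414.5, sale of domestic government bonds to non-residents 494.4; capital account: debt forgiveness received from foreign official creditors 71.6.)

170.0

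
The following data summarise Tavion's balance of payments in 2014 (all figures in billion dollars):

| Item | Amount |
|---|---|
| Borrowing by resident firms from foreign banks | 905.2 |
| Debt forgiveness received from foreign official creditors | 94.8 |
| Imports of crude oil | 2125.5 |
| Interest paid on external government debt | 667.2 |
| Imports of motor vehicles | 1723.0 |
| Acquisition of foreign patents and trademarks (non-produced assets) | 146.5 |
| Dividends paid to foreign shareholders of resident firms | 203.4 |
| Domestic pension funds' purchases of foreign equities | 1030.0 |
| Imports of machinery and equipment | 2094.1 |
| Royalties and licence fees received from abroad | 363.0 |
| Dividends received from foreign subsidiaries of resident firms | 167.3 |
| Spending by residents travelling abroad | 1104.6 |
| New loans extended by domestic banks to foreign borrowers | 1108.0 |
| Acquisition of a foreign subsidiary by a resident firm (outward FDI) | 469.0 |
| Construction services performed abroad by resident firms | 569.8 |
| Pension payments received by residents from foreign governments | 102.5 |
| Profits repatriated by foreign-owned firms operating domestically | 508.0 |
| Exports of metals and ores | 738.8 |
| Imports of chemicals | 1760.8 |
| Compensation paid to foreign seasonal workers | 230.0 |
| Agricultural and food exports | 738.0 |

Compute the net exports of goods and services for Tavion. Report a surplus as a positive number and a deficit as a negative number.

Goods: 738.8 - 2094.1 - 1760.8 - 2125.5 - 1723.0 + 738.0 = -6226.6
Services: -1104.6 + 569.8 + 363.0 = -171.8
Trade balance = -6226.6 + (-171.8) = -6398.4
(Excluded from the trade balance — financial account: borrowing by resident firms from foreign banks 905.2, domestic pension funds' purchases of foreign equities 1030.0, new loans extended by domestic banks to foreign borrowers 1108.0, acquisition of a foreign subsidiary by a resident firm (outward FDI) 469.0; capital account: debt forgiveness received from foreign official creditors 94.8, acquisition of foreign patents and trademarks (non-produced assets) 146.5; primary income: interest paid on external government debt 667.2, dividends paid to foreign shareholders of resident firms 203.4, dividends received from foreign subsidiaries of resident firms 167.3, profits repatriated by foreign-owned firms operating domestically 508.0, compensation paid to foreign seasonal workers 230.0; secondary income: pension payments received by residents from foreign governments 102.5.)

-6398.4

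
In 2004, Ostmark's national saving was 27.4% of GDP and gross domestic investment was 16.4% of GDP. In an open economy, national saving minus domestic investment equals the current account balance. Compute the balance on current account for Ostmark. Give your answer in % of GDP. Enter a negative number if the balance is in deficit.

11.0

CA = S - I = 27.4 - 16.4 = 11.0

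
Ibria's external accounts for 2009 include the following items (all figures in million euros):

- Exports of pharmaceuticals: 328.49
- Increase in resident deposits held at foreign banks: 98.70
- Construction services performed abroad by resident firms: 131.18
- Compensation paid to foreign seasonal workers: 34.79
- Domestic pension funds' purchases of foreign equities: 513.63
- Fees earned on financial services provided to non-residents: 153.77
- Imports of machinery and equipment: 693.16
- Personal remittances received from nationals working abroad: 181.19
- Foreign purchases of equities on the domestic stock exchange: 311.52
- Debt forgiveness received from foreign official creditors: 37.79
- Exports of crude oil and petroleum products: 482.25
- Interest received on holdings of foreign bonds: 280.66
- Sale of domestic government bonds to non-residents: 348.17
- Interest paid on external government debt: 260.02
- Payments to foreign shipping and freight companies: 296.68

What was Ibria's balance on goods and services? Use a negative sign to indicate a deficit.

105.85

Goods: 328.49 - 693.16 + 482.25 = 117.58
Services: 131.18 + 153.77 - 296.68 = -11.73
Trade balance = 117.58 + (-11.73) = 105.85
(Excluded from the trade balance — financial account: increase in resident deposits held at foreign banks 98.70, domestic pension funds' purchases of foreign equities 513.63, foreign purchases of equities on the domestic stock exchange 311.52, sale of domestic government bonds to non-residents 348.17; primary income: compensation paid to foreign seasonal workers 34.79, interest received on holdings of foreign bonds 280.66, interest paid on external government debt 260.02; secondary income: personal remittances received from nationals working abroad 181.19; capital account: debt forgiveness received from foreign official creditors 37.79.)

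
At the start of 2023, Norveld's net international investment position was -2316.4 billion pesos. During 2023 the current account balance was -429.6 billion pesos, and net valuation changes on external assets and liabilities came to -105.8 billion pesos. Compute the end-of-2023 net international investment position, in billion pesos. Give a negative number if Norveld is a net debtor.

-2851.8

Change in NIIP = current account + net valuation change = -429.6 + (-105.8) = -535.4
End-of-year NIIP = -2316.4 + (-535.4) = -2851.8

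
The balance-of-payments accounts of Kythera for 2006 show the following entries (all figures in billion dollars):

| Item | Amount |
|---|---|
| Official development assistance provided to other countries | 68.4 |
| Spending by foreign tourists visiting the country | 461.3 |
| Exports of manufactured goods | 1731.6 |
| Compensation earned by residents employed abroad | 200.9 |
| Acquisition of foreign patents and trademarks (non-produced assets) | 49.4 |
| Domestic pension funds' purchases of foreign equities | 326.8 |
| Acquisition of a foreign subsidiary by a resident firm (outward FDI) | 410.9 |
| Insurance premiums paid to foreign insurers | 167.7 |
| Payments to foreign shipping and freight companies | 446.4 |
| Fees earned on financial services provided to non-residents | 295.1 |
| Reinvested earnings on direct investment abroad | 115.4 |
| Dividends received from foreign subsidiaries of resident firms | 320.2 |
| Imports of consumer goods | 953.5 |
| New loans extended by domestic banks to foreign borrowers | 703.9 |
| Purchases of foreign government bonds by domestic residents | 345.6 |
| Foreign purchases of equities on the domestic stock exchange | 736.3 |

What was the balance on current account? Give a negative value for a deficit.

1488.5

Goods: 1731.6 - 953.5 = 778.1
Services: -446.4 - 167.7 + 295.1 + 461.3 = 142.3
Primary income: 200.9 + 115.4 + 320.2 = 636.5
Secondary income: -68.4
Current account = 778.1 + 142.3 + 636.5 + (-68.4) = 1488.5
(Excluded from the current account — capital account: acquisition of foreign patents and trademarks (non-produced assets) 49.4; financial account: domestic pension funds' purchases of foreign equities 326.8, acquisition of a foreign subsidiary by a resident firm (outward FDI) 410.9, new loans extended by domestic banks to foreign borrowers 703.9, purchases of foreign government bonds by domestic residents 345.6, foreign purchases of equities on the domestic stock exchange 736.3.)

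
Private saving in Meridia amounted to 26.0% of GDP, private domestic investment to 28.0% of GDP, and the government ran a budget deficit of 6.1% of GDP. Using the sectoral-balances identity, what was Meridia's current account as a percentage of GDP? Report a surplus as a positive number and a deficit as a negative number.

-8.1

By the sectoral-balances identity, CA = (S_private - I) + (T - G).
Private balance = 26.0 - 28.0 = -2.0
Government balance (T - G) = -6.1
CA = -2.0 + (-6.1) = -8.1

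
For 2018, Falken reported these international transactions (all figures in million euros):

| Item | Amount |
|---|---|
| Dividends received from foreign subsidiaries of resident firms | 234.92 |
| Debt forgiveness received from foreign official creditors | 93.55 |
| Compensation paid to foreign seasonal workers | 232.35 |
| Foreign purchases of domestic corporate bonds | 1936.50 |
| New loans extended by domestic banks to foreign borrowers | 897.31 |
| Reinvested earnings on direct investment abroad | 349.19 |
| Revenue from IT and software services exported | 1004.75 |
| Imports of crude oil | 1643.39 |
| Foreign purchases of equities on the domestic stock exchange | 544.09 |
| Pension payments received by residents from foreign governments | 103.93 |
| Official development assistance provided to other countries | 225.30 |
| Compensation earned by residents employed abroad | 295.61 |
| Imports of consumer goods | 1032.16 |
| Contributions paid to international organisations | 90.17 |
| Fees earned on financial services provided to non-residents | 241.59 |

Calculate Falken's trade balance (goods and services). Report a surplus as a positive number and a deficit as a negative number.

Goods: -1032.16 - 1643.39 = -2675.55
Services: 1004.75 + 241.59 = 1246.34
Trade balance = -2675.55 + 1246.34 = -1429.21
(Excluded from the trade balance — primary income: dividends received from foreign subsidiaries of resident firms 234.92, compensation paid to foreign seasonal workers 232.35, reinvested earnings on direct investment abroad 349.19, compensation earned by residents employed abroad 295.61; capital account: debt forgiveness received from foreign official creditors 93.55; financial account: foreign purchases of domestic corporate bonds 1936.50, new loans extended by domestic banks to foreign borrowers 897.31, foreign purchases of equities on the domestic stock exchange 544.09; secondary income: pension payments received by residents from foreign governments 103.93, official development assistance provided to other countries 225.30, contributions paid to international organisations 90.17.)

-1429.21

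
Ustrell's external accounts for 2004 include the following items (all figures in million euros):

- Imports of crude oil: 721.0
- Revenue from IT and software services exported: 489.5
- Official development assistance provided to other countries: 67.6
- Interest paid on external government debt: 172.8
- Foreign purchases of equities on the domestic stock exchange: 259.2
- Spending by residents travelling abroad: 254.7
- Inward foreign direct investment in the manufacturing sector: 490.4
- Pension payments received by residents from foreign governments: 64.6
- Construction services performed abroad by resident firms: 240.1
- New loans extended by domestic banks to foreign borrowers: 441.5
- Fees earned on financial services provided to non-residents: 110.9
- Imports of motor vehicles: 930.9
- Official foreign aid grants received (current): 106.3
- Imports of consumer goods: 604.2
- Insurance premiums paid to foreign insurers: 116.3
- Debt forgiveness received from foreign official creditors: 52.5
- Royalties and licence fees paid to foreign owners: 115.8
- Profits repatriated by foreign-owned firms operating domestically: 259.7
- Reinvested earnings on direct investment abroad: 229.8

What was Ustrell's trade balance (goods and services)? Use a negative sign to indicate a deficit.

-1902.4

Goods: -930.9 - 721.0 - 604.2 = -2256.1
Services: -116.3 - 115.8 - 254.7 + 110.9 + 489.5 + 240.1 = 353.7
Trade balance = -2256.1 + 353.7 = -1902.4
(Excluded from the trade balance — secondary income: official development assistance provided to other countries 67.6, pension payments received by residents from foreign governments 64.6, official foreign aid grants received (current) 106.3; primary income: interest paid on external government debt 172.8, profits repatriated by foreign-owned firms operating domestically 259.7, reinvested earnings on direct investment abroad 229.8; financial account: foreign purchases of equities on the domestic stock exchange 259.2, inward foreign direct investment in the manufacturing sector 490.4, new loans extended by domestic banks to foreign borrowers 441.5; capital account: debt forgiveness received from foreign official creditors 52.5.)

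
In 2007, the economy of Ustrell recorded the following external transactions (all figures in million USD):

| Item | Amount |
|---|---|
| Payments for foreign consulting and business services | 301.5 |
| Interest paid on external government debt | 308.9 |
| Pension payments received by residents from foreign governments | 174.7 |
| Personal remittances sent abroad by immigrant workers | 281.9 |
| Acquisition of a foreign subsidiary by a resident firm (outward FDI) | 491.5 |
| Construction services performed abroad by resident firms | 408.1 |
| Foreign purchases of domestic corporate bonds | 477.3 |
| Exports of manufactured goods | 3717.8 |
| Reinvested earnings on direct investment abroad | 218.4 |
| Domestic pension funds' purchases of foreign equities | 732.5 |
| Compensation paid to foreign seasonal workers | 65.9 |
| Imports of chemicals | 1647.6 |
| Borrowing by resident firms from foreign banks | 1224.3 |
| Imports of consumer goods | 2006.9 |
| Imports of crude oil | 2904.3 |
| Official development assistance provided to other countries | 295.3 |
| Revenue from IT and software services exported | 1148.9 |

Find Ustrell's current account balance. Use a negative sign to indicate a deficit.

-2144.4

Goods: -2006.9 - 2904.3 + 3717.8 - 1647.6 = -2841.0
Services: 1148.9 + 408.1 - 301.5 = 1255.5
Primary income: -65.9 + 218.4 - 308.9 = -156.4
Secondary income: 174.7 - 281.9 - 295.3 = -402.5
Current account = (-2841.0) + 1255.5 + (-156.4) + (-402.5) = -2144.4
(Excluded from the current account — financial account: acquisition of a foreign subsidiary by a resident firm (outward FDI) 491.5, foreign purchases of domestic corporate bonds 477.3, domestic pension funds' purchases of foreign equities 732.5, borrowing by resident firms from foreign banks 1224.3.)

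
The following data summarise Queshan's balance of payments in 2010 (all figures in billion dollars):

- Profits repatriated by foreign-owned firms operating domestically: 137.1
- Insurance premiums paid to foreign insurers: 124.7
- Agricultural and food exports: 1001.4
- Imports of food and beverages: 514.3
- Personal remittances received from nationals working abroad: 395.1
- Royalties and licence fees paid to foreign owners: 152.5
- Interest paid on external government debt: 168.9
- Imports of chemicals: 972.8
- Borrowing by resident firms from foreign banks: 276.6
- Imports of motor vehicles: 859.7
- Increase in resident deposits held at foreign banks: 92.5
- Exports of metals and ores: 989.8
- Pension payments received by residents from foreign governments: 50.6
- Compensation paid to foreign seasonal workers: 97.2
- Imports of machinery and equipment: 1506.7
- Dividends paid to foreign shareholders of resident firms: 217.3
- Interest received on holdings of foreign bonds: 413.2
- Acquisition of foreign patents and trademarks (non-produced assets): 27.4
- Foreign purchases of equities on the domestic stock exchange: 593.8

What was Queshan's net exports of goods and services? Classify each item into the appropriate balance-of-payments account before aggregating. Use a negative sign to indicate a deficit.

-2139.5

Goods: -859.7 + 1001.4 - 514.3 - 1506.7 + 989.8 - 972.8 = -1862.3
Services: -152.5 - 124.7 = -277.2
Trade balance = -1862.3 + (-277.2) = -2139.5
(Excluded from the trade balance — primary income: profits repatriated by foreign-owned firms operating domestically 137.1, interest paid on external government debt 168.9, compensation paid to foreign seasonal workers 97.2, dividends paid to foreign shareholders of resident firms 217.3, interest received on holdings of foreign bonds 413.2; secondary income: personal remittances received from nationals working abroad 395.1, pension payments received by residents from foreign governments 50.6; financial account: borrowing by resident firms from foreign banks 276.6, increase in resident deposits held at foreign banks 92.5, foreign purchases of equities on the domestic stock exchange 593.8; capital account: acquisition of foreign patents and trademarks (non-produced assets) 27.4.)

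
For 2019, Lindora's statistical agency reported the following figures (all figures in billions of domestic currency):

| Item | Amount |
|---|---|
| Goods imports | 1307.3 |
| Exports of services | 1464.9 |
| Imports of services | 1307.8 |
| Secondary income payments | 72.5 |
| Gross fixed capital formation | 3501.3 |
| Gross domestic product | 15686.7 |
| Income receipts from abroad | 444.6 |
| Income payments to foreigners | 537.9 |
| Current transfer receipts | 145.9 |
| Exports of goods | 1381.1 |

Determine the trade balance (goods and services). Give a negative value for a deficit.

Goods balance = 1381.1 - 1307.3 = 73.8
Services balance = 1464.9 - 1307.8 = 157.1
Trade balance (goods + services) = 73.8 + 157.1 = 230.9

230.9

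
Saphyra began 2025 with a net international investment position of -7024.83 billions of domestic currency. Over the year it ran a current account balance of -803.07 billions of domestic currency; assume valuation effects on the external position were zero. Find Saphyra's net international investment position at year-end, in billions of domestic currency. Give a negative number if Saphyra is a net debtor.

-7827.90

With no valuation effects, change in NIIP = current account = -803.07
End-of-year NIIP = -7024.83 + (-803.07) = -7827.90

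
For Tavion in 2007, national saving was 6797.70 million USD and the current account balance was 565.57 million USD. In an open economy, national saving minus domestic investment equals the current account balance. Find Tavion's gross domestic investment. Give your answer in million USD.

6232.13

I = S - CA = 6797.70 - 565.57 = 6232.13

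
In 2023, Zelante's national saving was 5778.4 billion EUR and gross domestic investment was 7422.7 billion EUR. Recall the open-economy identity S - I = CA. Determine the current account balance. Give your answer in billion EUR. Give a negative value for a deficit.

S - I = CA (net lending to the rest of the world).
CA = S - I = 5778.4 - 7422.7 = -1644.3

-1644.3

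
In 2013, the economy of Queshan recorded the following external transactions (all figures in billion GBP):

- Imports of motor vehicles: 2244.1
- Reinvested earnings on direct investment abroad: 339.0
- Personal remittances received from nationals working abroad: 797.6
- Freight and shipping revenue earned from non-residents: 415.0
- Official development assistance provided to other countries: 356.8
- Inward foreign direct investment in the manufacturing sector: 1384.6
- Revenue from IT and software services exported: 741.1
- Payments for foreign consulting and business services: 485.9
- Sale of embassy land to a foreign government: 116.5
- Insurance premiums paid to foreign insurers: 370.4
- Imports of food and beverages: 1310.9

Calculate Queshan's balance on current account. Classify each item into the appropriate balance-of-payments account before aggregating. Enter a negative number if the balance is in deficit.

-2475.4

Goods: -2244.1 - 1310.9 = -3555.0
Services: 415.0 - 370.4 + 741.1 - 485.9 = 299.8
Primary income: 339.0
Secondary income: 797.6 - 356.8 = 440.8
Current account = (-3555.0) + 299.8 + 339.0 + 440.8 = -2475.4
(Excluded from the current account — financial account: inward foreign direct investment in the manufacturing sector 1384.6; capital account: sale of embassy land to a foreign government 116.5.)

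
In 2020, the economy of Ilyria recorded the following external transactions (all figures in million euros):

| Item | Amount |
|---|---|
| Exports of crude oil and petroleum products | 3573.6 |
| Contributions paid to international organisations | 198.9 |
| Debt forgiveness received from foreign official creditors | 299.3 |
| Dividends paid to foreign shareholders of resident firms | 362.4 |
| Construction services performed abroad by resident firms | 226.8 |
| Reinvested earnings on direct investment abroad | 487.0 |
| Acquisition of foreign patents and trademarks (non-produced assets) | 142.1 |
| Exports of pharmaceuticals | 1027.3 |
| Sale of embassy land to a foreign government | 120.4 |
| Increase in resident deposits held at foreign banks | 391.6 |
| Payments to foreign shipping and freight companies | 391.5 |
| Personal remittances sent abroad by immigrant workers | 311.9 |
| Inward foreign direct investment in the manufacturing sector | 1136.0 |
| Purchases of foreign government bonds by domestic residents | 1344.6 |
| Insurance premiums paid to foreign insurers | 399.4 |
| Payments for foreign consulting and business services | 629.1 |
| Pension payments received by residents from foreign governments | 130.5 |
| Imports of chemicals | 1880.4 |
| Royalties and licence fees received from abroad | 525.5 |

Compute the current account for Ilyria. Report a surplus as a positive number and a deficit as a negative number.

1797.1

Goods: 3573.6 - 1880.4 + 1027.3 = 2720.5
Services: 525.5 - 629.1 - 399.4 - 391.5 + 226.8 = -667.7
Primary income: -362.4 + 487.0 = 124.6
Secondary income: -198.9 + 130.5 - 311.9 = -380.3
Current account = 2720.5 + (-667.7) + 124.6 + (-380.3) = 1797.1
(Excluded from the current account — capital account: debt forgiveness received from foreign official creditors 299.3, acquisition of foreign patents and trademarks (non-produced assets) 142.1, sale of embassy land to a foreign government 120.4; financial account: increase in resident deposits held at foreign banks 391.6, inward foreign direct investment in the manufacturing sector 1136.0, purchases of foreign government bonds by domestic residents 1344.6.)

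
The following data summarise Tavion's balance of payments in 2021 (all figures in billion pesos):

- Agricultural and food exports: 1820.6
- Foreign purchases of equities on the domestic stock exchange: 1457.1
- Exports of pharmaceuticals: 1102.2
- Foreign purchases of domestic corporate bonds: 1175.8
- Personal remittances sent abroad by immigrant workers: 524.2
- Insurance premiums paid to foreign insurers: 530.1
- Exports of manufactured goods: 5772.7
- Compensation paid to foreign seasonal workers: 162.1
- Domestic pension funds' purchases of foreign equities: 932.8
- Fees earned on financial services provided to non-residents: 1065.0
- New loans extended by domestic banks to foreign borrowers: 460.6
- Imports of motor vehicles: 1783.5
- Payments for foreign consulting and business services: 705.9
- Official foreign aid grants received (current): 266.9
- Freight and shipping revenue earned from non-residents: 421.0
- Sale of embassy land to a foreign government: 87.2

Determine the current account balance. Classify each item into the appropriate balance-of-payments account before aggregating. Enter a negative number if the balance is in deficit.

Goods: 5772.7 + 1102.2 + 1820.6 - 1783.5 = 6912.0
Services: -705.9 - 530.1 + 421.0 + 1065.0 = 250.0
Primary income: -162.1
Secondary income: 266.9 - 524.2 = -257.3
Current account = 6912.0 + 250.0 + (-162.1) + (-257.3) = 6742.6
(Excluded from the current account — financial account: foreign purchases of equities on the domestic stock exchange 1457.1, foreign purchases of domestic corporate bonds 1175.8, domestic pension funds' purchases of foreign equities 932.8, new loans extended by domestic banks to foreign borrowers 460.6; capital account: sale of embassy land to a foreign government 87.2.)

6742.6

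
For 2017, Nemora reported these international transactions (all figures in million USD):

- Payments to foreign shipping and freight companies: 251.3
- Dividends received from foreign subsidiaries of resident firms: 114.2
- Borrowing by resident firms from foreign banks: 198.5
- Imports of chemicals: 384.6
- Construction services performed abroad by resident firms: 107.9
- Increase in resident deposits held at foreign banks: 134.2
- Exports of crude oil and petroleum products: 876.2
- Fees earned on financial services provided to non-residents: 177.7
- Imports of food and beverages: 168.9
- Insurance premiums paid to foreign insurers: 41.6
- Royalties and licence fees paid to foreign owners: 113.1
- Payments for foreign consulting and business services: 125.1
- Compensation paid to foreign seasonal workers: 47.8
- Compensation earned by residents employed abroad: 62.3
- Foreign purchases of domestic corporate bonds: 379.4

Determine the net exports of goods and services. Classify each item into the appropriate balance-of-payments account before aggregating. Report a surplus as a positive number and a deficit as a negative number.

Goods: -168.9 - 384.6 + 876.2 = 322.7
Services: -41.6 - 125.1 - 251.3 + 107.9 - 113.1 + 177.7 = -245.5
Trade balance = 322.7 + (-245.5) = 77.2
(Excluded from the trade balance — primary income: dividends received from foreign subsidiaries of resident firms 114.2, compensation paid to foreign seasonal workers 47.8, compensation earned by residents employed abroad 62.3; financial account: borrowing by resident firms from foreign banks 198.5, increase in resident deposits held at foreign banks 134.2, foreign purchases of domestic corporate bonds 379.4.)

77.2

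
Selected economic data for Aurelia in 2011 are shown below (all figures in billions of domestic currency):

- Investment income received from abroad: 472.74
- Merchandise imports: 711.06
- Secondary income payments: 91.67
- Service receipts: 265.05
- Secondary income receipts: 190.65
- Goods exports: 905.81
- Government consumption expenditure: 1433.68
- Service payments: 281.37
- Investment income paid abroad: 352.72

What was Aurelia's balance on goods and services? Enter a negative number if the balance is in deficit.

178.43

Goods balance = 905.81 - 711.06 = 194.75
Services balance = 265.05 - 281.37 = -16.32
Trade balance (goods + services) = 194.75 + (-16.32) = 178.43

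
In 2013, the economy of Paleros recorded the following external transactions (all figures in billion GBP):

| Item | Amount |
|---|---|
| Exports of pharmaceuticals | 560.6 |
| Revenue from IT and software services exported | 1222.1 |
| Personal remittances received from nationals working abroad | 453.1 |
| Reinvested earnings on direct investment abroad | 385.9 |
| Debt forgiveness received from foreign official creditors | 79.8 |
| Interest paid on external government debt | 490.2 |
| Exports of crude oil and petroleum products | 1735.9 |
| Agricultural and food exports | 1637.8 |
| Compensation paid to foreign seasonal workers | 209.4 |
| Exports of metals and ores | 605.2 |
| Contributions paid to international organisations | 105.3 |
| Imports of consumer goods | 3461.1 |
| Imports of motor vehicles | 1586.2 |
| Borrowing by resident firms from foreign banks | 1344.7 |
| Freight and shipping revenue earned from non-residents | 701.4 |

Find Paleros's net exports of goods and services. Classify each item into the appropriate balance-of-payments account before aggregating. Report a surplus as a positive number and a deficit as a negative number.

Goods: -1586.2 + 560.6 + 605.2 + 1735.9 + 1637.8 - 3461.1 = -507.8
Services: 1222.1 + 701.4 = 1923.5
Trade balance = -507.8 + 1923.5 = 1415.7
(Excluded from the trade balance — secondary income: personal remittances received from nationals working abroad 453.1, contributions paid to international organisations 105.3; primary income: reinvested earnings on direct investment abroad 385.9, interest paid on external government debt 490.2, compensation paid to foreign seasonal workers 209.4; capital account: debt forgiveness received from foreign official creditors 79.8; financial account: borrowing by resident firms from foreign banks 1344.7.)

1415.7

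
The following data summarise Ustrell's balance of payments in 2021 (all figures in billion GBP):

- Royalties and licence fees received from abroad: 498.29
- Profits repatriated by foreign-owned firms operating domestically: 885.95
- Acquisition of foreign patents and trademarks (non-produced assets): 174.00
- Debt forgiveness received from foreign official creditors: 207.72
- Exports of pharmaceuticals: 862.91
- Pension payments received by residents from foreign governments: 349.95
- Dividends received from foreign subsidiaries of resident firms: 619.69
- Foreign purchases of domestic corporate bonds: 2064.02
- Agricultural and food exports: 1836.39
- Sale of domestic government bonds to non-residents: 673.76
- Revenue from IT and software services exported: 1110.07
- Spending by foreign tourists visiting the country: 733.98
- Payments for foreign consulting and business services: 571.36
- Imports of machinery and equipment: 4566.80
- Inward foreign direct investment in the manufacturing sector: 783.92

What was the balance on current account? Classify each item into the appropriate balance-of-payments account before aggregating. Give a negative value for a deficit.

-12.83

Goods: -4566.80 + 862.91 + 1836.39 = -1867.50
Services: 733.98 + 498.29 - 571.36 + 1110.07 = 1770.98
Primary income: 619.69 - 885.95 = -266.26
Secondary income: 349.95
Current account = (-1867.50) + 1770.98 + (-266.26) + 349.95 = -12.83
(Excluded from the current account — capital account: acquisition of foreign patents and trademarks (non-produced assets) 174.00, debt forgiveness received from foreign official creditors 207.72; financial account: foreign purchases of domestic corporate bonds 2064.02, sale of domestic government bonds to non-residents 673.76, inward foreign direct investment in the manufacturing sector 783.92.)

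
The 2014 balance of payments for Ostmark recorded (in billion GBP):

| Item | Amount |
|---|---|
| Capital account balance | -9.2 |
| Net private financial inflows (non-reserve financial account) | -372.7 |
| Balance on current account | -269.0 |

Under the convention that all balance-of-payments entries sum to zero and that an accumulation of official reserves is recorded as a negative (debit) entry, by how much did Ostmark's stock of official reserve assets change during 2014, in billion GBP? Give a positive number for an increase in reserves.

-650.9

Official reserve transactions balance = -((-269.0) + (-9.2) + (-372.7)) = 650.9
An accumulation of reserves is recorded as a debit (negative entry), so the change in the stock of reserves is the negative of that balance.
Change in official reserves = -(650.9) = -650.9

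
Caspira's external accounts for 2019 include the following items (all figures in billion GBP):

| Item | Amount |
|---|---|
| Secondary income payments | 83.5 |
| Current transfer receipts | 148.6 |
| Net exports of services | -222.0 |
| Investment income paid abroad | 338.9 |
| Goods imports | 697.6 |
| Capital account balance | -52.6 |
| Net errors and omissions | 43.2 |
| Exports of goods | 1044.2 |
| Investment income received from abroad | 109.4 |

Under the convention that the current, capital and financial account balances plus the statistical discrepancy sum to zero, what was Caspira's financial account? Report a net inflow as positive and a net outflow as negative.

Goods balance = 1044.2 - 697.6 = 346.6
Services balance = -222.0
Trade balance (goods + services) = 346.6 + (-222.0) = 124.6
Net primary income = 109.4 - 338.9 = -229.5
Net secondary income = 148.6 - 83.5 = 65.1
Current account = 124.6 + (-229.5) + 65.1 = -39.8
Financial account = -(-39.8 + (-52.6) + 43.2) = 49.2

49.2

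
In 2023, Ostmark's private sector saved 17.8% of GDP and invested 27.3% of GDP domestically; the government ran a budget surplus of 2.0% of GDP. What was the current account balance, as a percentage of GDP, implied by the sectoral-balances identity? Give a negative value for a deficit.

By the sectoral-balances identity, CA = (S_private - I) + (T - G).
Private balance = 17.8 - 27.3 = -9.5
Government balance (T - G) = 2.0
CA = -9.5 + 2.0 = -7.5

-7.5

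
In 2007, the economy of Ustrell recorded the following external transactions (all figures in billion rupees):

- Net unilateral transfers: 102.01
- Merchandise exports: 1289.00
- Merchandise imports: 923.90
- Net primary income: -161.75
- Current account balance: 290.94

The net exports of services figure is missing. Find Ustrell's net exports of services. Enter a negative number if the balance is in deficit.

-14.42

Current account = goods balance + services balance + net primary income + net secondary income
Sum of the known components = 305.36
Net exports of services = CA - (known components) = 290.94 - 305.36 = -14.42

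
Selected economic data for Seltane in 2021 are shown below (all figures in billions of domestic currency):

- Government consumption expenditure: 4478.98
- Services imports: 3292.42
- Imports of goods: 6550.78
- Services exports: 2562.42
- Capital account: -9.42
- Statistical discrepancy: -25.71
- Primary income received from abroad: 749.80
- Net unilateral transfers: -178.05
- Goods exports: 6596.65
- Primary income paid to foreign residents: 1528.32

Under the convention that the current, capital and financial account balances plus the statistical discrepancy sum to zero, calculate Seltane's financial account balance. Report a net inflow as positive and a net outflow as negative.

1675.83

Goods balance = 6596.65 - 6550.78 = 45.87
Services balance = 2562.42 - 3292.42 = -730.00
Trade balance (goods + services) = 45.87 + (-730.00) = -684.13
Net primary income = 749.80 - 1528.32 = -778.52
Net secondary income = -178.05
Current account = -684.13 + (-778.52) + (-178.05) = -1640.70
Financial account = -(-1640.70 + (-9.42) + (-25.71)) = 1675.83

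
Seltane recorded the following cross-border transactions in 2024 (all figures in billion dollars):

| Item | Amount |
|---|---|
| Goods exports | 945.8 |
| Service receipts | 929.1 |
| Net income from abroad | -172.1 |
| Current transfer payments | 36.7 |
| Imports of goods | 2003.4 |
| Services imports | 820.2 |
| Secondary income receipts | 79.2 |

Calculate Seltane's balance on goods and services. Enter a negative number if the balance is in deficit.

Goods balance = 945.8 - 2003.4 = -1057.6
Services balance = 929.1 - 820.2 = 108.9
Trade balance (goods + services) = -1057.6 + 108.9 = -948.7

-948.7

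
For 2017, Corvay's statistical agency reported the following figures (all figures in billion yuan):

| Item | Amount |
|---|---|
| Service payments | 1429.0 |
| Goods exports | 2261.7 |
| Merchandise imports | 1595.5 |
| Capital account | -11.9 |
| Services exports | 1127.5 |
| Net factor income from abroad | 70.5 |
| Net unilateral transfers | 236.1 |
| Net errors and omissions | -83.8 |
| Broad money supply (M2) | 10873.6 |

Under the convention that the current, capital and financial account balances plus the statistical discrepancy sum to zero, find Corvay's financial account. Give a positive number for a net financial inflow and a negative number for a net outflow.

Goods balance = 2261.7 - 1595.5 = 666.2
Services balance = 1127.5 - 1429.0 = -301.5
Trade balance (goods + services) = 666.2 + (-301.5) = 364.7
Net primary income = 70.5
Net secondary income = 236.1
Current account = 364.7 + 70.5 + 236.1 = 671.3
Financial account = -(671.3 + (-11.9) + (-83.8)) = -575.6

-575.6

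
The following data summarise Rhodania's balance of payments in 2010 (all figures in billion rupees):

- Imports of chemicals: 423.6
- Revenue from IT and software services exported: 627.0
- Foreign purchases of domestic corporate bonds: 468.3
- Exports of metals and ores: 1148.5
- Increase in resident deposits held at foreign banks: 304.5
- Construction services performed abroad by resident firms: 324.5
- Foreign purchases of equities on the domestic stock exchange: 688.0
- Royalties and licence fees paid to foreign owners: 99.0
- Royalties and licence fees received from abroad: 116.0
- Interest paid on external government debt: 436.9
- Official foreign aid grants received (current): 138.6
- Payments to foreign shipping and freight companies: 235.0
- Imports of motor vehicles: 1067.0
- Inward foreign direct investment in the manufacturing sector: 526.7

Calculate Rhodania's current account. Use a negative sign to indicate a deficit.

Goods: 1148.5 - 423.6 - 1067.0 = -342.1
Services: -99.0 + 627.0 - 235.0 + 116.0 + 324.5 = 733.5
Primary income: -436.9
Secondary income: 138.6
Current account = (-342.1) + 733.5 + (-436.9) + 138.6 = 93.1
(Excluded from the current account — financial account: foreign purchases of domestic corporate bonds 468.3, increase in resident deposits held at foreign banks 304.5, foreign purchases of equities on the domestic stock exchange 688.0, inward foreign direct investment in the manufacturing sector 526.7.)

93.1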